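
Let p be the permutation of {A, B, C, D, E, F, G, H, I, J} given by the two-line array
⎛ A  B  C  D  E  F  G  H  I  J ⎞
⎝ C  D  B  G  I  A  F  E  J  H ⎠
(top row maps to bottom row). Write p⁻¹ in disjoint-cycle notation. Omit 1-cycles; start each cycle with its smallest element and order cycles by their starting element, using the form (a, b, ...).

The cycle decomposition of p is (A, C, B, D, G, F)(E, I, J, H).
Reversing each cycle (and rotating so the smallest element leads) gives p⁻¹ = (A, F, G, D, B, C)(E, H, J, I).

(A, F, G, D, B, C)(E, H, J, I)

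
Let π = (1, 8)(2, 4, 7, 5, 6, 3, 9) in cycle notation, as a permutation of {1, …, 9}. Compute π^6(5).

5 lies in the 7-cycle (2, 4, 7, 5, 6, 3, 9).
Stepping 6 places around the cycle: 5 → 6 → 3 → 9 → 2 → 4 → 7.

7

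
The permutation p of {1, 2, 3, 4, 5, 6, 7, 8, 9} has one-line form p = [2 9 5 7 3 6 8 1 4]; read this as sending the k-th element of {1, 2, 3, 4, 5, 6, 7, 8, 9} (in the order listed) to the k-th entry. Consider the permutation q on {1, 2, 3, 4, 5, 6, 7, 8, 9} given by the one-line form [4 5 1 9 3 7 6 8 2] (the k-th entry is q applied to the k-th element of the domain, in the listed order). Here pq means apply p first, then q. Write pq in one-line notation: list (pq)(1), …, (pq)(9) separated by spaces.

(pq)(x) = q(p(x)). Computing each image: q(p(1)) = q(2) = 5, q(p(2)) = q(9) = 2, q(p(3)) = q(5) = 3, q(p(4)) = q(7) = 6, q(p(5)) = q(3) = 1, q(p(6)) = q(6) = 7, q(p(7)) = q(8) = 8, q(p(8)) = q(1) = 4, q(p(9)) = q(4) = 9.
Hence pq = [5 2 3 6 1 7 8 4 9].

5 2 3 6 1 7 8 4 9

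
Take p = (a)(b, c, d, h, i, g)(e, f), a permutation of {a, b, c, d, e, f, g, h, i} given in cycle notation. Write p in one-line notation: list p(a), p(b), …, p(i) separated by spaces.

a c d h f e b i g

Each element maps to the next entry in its cycle (wrapping to the front): a→a, b→c, c→d, d→h, e→f, f→e, g→b, h→i, i→g.
So the one-line form is a c d h f e b i g.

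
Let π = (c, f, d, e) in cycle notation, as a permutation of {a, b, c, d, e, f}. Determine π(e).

c

Within (c, f, d, e), e ↦ c.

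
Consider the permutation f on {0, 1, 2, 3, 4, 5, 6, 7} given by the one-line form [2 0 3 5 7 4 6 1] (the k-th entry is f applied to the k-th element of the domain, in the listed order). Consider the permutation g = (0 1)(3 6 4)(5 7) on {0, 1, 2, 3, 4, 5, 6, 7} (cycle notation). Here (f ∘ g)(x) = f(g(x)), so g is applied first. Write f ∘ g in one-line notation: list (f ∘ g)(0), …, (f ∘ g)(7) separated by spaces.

(f ∘ g)(x) = f(g(x)). Computing each image: f(g(0)) = f(1) = 0, f(g(1)) = f(0) = 2, f(g(2)) = f(2) = 3, f(g(3)) = f(6) = 6, f(g(4)) = f(3) = 5, f(g(5)) = f(7) = 1, f(g(6)) = f(4) = 7, f(g(7)) = f(5) = 4.
Hence f ∘ g = [0 2 3 6 5 1 7 4].

0 2 3 6 5 1 7 4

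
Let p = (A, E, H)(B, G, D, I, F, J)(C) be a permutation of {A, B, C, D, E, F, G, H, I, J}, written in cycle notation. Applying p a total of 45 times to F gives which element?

F lies in the 6-cycle (B, G, D, I, F, J).
On a 6-cycle, p^6 is the identity, so p^45 = p^3 there (45 ≡ 3 mod 6).
Stepping 3 places around the cycle: F → J → B → G.

G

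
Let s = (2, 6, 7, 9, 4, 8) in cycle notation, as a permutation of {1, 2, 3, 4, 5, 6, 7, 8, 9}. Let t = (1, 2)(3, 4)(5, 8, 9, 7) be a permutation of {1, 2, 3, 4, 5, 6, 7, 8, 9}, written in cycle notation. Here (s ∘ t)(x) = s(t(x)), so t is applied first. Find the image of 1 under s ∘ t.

t(1) = 2, then s(2) = 6; composing gives (s ∘ t)(1) = 6.

6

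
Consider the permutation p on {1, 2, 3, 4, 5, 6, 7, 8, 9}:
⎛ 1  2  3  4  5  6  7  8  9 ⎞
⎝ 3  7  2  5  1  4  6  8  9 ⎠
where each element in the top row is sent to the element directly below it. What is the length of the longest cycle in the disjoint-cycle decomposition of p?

Decomposing into disjoint cycles gives (1 3 2 7 6 4 5); the longest has length 7.

7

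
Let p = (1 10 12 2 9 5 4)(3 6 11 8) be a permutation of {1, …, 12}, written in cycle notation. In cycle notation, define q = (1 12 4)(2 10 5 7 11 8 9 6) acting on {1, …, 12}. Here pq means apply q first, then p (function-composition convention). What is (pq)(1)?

2

(pq)(1) = p(q(1)). q(1) = 12, then p(12) = 2. So (pq)(1) = 2.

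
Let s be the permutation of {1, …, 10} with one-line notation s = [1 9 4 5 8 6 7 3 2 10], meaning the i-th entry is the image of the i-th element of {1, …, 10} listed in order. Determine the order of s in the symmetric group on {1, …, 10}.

4

Decomposing into disjoint cycles gives cycle lengths 4, 2, 1, 1, 1, 1.
The order of s is the least common multiple of its cycle lengths: lcm(4, 2) = 4.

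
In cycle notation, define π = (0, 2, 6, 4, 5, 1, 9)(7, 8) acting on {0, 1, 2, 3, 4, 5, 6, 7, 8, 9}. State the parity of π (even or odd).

odd

The cycle lengths are 7, 2, 1.
A cycle of length ℓ contributes ℓ−1 transpositions, so π is a product of 6 + 1 = 7 transpositions — odd.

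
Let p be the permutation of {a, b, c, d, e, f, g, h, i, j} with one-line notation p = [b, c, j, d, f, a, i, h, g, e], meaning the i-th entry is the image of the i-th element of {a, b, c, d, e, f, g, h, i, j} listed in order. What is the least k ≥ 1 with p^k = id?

6

Writing p as disjoint cycles, the cycle lengths are 6, 2, 1, 1.
The order is lcm(6, 2) = 6.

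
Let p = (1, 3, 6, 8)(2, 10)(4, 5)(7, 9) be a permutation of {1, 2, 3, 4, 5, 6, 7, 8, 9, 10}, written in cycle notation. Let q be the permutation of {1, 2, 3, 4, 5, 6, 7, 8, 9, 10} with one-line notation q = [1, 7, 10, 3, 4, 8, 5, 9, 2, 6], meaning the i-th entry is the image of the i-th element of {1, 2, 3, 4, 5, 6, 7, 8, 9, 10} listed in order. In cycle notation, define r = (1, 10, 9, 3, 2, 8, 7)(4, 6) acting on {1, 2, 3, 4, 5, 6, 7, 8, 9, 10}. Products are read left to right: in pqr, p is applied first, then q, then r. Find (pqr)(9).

5

(pqr)(9) = r(q(p(9))). p(9) = 7, then q(7) = 5, then r(5) = 5, so the result is 5.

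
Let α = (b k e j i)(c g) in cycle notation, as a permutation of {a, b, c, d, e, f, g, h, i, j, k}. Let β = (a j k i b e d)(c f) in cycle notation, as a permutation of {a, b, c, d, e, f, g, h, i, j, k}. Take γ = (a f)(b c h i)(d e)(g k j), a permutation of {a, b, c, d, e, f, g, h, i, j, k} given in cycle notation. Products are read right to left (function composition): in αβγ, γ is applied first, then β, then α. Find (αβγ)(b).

Chase b: γ(b) = c; β(c) = f; α(f) = f. Hence (αβγ)(b) = f.

f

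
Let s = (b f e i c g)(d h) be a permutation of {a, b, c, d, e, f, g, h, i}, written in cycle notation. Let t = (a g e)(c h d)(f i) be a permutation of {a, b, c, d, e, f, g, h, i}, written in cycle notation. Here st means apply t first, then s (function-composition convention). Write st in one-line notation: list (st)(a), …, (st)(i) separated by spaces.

b f d g a c i h e

(st)(x) = s(t(x)). Computing each image: s(t(a)) = s(g) = b, s(t(b)) = s(b) = f, s(t(c)) = s(h) = d, s(t(d)) = s(c) = g, s(t(e)) = s(a) = a, s(t(f)) = s(i) = c, s(t(g)) = s(e) = i, s(t(h)) = s(d) = h, s(t(i)) = s(f) = e.
Hence st = [b f d g a c i h e].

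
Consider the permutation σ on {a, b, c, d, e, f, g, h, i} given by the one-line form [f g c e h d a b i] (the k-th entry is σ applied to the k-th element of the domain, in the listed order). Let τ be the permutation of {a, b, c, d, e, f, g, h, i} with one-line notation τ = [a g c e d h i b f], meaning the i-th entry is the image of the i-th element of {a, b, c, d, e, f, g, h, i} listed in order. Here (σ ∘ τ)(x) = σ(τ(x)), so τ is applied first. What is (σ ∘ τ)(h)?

(σ ∘ τ)(h) = σ(τ(h)). τ(h) = b, then σ(b) = g. So (σ ∘ τ)(h) = g.

g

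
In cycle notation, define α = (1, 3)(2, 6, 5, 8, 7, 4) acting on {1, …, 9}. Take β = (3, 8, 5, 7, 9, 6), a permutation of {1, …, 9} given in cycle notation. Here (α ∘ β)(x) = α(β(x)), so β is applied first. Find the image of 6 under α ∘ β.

(α ∘ β)(6) = α(β(6)). β(6) = 3, then α(3) = 1. So (α ∘ β)(6) = 1.

1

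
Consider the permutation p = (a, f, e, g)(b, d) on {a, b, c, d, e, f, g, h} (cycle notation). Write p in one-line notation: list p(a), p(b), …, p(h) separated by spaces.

f d c b g e a h

Reading each image from the cycles: a→f, b→d, c→c, d→b, e→g, f→e, g→a, h→h.
So the one-line form is f d c b g e a h.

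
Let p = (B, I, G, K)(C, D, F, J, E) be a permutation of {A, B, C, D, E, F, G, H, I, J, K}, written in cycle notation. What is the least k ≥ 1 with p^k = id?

The disjoint cycles have lengths 5, 4, 1, 1.
Since disjoint cycles commute, ord(p) = lcm(5, 4) = 20.

20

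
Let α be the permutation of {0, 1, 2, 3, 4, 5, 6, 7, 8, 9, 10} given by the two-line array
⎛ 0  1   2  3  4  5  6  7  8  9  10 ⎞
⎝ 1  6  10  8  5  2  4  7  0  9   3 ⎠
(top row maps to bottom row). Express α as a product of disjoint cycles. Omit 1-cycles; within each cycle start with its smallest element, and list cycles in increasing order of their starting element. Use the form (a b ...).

From 0: 0 → 1 → 6 → 4 → 5 → 2 → 10 → 3 → 8 → 0, closing the cycle (0 1 6 4 5 2 10 3 8).
Continuing from each remaining unvisited element yields (0 1 6 4 5 2 10 3 8).

(0 1 6 4 5 2 10 3 8)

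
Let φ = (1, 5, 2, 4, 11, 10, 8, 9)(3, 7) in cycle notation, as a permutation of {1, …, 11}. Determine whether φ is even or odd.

The cycle lengths are 8, 2, 1.
A cycle is odd iff its length is even; φ has 2 even-length cycles, so sgn(φ) = (−1)^2 and φ is even.

even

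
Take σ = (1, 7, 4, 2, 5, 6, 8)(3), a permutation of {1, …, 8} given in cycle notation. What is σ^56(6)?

6

6 lies in the 7-cycle (1, 7, 4, 2, 5, 6, 8).
On a 7-cycle, σ^7 is the identity, so σ^56 = σ^0 there (56 ≡ 0 mod 7).
So σ^56(6) = 6.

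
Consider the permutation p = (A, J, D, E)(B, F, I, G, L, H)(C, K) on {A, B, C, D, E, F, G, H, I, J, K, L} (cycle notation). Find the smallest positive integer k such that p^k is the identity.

The cycle type of p is (6, 4, 2).
Since disjoint cycles commute, ord(p) = lcm(6, 4, 2) = 12.

12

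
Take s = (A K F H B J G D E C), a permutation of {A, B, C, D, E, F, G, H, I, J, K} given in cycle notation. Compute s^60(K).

K lies in the 10-cycle (A K F H B J G D E C).
Powers repeat with period 10 on this cycle, and 60 mod 10 = 0, so s^60(K) = s^0(K).
So s^60(K) = K.

K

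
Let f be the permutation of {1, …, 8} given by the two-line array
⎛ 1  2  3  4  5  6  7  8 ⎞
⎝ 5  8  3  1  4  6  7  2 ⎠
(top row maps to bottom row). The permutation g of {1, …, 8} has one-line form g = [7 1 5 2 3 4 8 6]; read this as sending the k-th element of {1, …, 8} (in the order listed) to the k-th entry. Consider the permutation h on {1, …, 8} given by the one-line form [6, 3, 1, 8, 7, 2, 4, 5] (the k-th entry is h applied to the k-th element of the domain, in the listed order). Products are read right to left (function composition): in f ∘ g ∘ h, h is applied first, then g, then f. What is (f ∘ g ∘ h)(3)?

Apply the permutations in order: h(3) = 1, then g(1) = 7, then f(7) = 7. So (f ∘ g ∘ h)(3) = 7.

7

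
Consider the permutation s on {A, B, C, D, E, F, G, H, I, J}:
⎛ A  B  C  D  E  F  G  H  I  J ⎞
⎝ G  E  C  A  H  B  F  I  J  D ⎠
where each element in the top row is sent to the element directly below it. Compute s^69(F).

Tracing F → B → … returns to F after 9 steps, so F lies in a 9-cycle (A, G, F, B, E, H, I, J, D).
Since the cycle has length 9, s^69 acts on it the same as s^6 (69 mod 9 = 6).
Advancing 6 steps from F: F → B → E → H → I → J → D.

D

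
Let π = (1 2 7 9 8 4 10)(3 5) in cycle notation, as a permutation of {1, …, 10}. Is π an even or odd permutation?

The cycle lengths are 7, 2, 1.
A cycle of length ℓ contributes ℓ−1 transpositions, so π is a product of 6 + 1 = 7 transpositions — odd.

odd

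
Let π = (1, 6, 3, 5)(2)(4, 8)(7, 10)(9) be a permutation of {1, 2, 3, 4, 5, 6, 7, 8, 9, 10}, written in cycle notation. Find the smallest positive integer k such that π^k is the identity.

The cycle type of π is (4, 2, 2, 1, 1).
Since disjoint cycles commute, ord(π) = lcm(4, 2, 2) = 4.

4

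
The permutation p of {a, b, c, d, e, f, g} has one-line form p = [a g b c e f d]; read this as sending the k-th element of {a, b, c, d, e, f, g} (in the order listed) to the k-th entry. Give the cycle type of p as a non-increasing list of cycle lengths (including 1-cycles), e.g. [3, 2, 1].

The disjoint cycles are (a)(b, g, d, c)(e)(f), with lengths 4, 1, 1, 1 in non-increasing order.

[4, 1, 1, 1]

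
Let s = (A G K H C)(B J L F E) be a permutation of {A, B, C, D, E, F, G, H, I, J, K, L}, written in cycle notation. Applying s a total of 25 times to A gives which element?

A

A lies in the 5-cycle (A G K H C).
Powers repeat with period 5 on this cycle, and 25 mod 5 = 0, so s^25(A) = s^0(A).
So s^25(A) = A.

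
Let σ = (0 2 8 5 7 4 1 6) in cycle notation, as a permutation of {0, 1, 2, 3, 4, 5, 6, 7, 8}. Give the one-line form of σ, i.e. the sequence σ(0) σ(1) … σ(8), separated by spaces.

2 6 8 3 1 7 0 4 5

Image by image: 0→2, 1→6, 2→8, 3→3, 4→1, 5→7, 6→0, 7→4, 8→5.
Listing these in domain order gives 2 6 8 3 1 7 0 4 5.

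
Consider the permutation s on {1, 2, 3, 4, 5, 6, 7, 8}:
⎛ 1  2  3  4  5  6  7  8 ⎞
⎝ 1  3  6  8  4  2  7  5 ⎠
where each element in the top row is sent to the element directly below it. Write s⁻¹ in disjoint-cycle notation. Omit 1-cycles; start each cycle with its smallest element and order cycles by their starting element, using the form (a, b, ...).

(2, 6, 3)(4, 5, 8)

First write s in disjoint cycles: (2, 3, 6)(4, 8, 5).
Reversing each cycle (and rotating so the smallest element leads) gives s⁻¹ = (2, 6, 3)(4, 5, 8).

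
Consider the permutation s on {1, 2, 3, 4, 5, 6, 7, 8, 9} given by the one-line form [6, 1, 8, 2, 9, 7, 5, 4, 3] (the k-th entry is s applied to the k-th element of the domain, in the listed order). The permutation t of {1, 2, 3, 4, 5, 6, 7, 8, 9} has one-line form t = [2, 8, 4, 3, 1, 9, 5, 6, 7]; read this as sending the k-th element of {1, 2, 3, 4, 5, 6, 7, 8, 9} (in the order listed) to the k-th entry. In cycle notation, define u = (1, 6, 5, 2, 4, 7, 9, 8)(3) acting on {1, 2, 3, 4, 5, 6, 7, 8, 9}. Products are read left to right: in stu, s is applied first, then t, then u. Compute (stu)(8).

Chase 8: s(8) = 4; t(4) = 3; u(3) = 3. Hence (stu)(8) = 3.

3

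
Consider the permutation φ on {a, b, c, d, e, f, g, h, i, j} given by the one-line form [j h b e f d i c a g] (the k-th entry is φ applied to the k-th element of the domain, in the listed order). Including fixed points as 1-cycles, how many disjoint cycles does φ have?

The cycle decomposition is (a, j, g, i)(b, h, c)(d, e, f), which has 3 cycles (counting 1-cycles).

3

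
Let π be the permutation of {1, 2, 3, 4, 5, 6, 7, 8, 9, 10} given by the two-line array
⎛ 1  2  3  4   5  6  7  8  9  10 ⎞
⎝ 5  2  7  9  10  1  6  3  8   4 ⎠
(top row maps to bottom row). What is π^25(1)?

Tracing 1 → 5 → … returns to 1 after 9 steps, so 1 lies in a 9-cycle (1, 5, 10, 4, 9, 8, 3, 7, 6).
Powers repeat with period 9 on this cycle, and 25 mod 9 = 7, so π^25(1) = π^7(1).
Advancing 7 steps from 1: 1 → 5 → 10 → 4 → 9 → 8 → 3 → 7.

7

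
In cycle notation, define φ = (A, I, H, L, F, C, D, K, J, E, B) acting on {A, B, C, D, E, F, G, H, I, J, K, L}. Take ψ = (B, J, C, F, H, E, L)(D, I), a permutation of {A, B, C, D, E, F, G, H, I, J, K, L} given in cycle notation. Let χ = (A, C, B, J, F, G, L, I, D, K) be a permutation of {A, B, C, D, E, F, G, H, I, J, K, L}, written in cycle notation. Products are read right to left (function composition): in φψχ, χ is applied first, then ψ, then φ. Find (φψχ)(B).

D

(φψχ)(B) = φ(ψ(χ(B))). χ(B) = J, then ψ(J) = C, then φ(C) = D, so the result is D.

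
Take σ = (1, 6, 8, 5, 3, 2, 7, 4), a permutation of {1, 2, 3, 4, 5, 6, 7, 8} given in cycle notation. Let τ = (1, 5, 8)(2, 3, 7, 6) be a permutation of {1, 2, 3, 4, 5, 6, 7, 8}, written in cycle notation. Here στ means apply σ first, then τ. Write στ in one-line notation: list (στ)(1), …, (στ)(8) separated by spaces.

Chase each element through σ then τ: 1 → 6 → 2; 2 → 7 → 6; 3 → 2 → 3; 4 → 1 → 5; 5 → 3 → 7; 6 → 8 → 1; 7 → 4 → 4; 8 → 5 → 8.
Collecting the images, στ = [2 6 3 5 7 1 4 8].

2 6 3 5 7 1 4 8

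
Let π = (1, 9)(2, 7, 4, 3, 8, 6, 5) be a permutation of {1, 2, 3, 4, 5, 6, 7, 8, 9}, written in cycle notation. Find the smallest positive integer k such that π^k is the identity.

14

The cycle type of π is (7, 2).
The order is lcm(7, 2) = 14.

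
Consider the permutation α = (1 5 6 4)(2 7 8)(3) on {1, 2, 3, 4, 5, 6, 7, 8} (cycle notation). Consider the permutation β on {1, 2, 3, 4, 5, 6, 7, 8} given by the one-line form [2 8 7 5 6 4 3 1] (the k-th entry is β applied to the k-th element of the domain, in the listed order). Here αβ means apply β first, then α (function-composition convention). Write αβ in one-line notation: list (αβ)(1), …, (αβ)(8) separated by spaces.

7 2 8 6 4 1 3 5

Chase each element through β then α: 1 → 2 → 7; 2 → 8 → 2; 3 → 7 → 8; 4 → 5 → 6; 5 → 6 → 4; 6 → 4 → 1; 7 → 3 → 3; 8 → 1 → 5.
So αβ in one-line form is 7 2 8 6 4 1 3 5.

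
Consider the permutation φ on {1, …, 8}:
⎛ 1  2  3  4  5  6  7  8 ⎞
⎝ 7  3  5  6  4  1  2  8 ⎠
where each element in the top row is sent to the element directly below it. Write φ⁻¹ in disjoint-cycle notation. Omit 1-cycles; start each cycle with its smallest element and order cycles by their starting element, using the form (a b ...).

The cycle decomposition of φ is (1 7 2 3 5 4 6).
The inverse reverses every cycle; in canonical form, φ⁻¹ = (1 6 4 5 3 2 7).

(1 6 4 5 3 2 7)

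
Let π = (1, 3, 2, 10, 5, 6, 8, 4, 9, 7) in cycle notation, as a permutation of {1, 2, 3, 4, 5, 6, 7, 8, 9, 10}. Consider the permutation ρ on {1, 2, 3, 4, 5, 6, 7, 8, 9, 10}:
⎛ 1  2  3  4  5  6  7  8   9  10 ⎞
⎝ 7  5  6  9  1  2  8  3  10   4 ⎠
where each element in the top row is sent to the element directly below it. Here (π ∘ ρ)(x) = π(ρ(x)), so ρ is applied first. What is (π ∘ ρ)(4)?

7

ρ(4) = 9, then π(9) = 7; composing gives (π ∘ ρ)(4) = 7.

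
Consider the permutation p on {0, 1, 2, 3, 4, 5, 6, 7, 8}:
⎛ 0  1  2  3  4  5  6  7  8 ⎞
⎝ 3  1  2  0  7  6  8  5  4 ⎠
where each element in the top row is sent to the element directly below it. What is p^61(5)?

Tracing 5 → 6 → … returns to 5 after 5 steps, so 5 lies in a 5-cycle (4, 7, 5, 6, 8).
Powers repeat with period 5 on this cycle, and 61 mod 5 = 1, so p^61(5) = p^1(5).
Stepping 1 place around the cycle: 5 → 6.

6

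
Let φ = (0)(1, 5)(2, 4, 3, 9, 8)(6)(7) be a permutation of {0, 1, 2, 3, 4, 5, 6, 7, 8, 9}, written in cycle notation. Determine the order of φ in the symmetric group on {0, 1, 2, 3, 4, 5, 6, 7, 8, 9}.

10

The cycle type of φ is (5, 2, 1, 1, 1).
The order is lcm(5, 2) = 10.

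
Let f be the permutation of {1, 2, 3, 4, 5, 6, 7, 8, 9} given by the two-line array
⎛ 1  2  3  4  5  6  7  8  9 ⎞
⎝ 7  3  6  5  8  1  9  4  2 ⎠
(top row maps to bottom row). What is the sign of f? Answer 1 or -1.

-1

In disjoint-cycle form the cycle lengths are 6, 3.
A cycle is odd iff its length is even; f has 1 even-length cycle, so sgn(f) = (−1)^1 and f is odd.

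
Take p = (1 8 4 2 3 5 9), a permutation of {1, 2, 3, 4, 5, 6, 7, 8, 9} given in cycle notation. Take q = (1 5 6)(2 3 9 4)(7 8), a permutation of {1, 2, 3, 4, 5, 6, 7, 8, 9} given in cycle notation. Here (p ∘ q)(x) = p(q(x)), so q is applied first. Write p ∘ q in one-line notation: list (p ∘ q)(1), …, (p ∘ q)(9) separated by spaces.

Chase each element through q then p: 1 → 5 → 9; 2 → 3 → 5; 3 → 9 → 1; 4 → 2 → 3; 5 → 6 → 6; 6 → 1 → 8; 7 → 8 → 4; 8 → 7 → 7; 9 → 4 → 2.
So p ∘ q in one-line form is 9 5 1 3 6 8 4 7 2.

9 5 1 3 6 8 4 7 2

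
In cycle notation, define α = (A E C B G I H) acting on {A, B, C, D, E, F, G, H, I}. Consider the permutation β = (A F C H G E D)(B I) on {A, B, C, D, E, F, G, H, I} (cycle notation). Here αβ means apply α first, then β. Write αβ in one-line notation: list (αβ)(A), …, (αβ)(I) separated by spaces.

D E I A H C B F G

(αβ)(x) = β(α(x)). Computing each image: β(α(A)) = β(E) = D, β(α(B)) = β(G) = E, β(α(C)) = β(B) = I, β(α(D)) = β(D) = A, β(α(E)) = β(C) = H, β(α(F)) = β(F) = C, β(α(G)) = β(I) = B, β(α(H)) = β(A) = F, β(α(I)) = β(H) = G.
Hence αβ = [D E I A H C B F G].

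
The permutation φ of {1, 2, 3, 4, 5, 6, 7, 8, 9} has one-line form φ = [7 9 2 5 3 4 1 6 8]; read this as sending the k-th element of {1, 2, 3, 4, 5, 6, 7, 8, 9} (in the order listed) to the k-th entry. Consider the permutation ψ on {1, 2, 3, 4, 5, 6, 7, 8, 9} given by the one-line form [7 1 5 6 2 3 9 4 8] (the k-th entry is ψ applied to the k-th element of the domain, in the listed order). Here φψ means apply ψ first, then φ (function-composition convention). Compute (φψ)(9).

6

First apply ψ: ψ(9) = 8, then φ(8) = 6. Thus (φψ)(9) = 6.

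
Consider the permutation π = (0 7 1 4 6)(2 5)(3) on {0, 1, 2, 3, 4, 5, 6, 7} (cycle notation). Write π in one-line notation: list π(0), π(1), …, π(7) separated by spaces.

Each element maps to the next entry in its cycle (wrapping to the front): 0↦7, 1↦4, 2↦5, 3↦3, 4↦6, 5↦2, 6↦0, 7↦1.
So the one-line form is 7 4 5 3 6 2 0 1.

7 4 5 3 6 2 0 1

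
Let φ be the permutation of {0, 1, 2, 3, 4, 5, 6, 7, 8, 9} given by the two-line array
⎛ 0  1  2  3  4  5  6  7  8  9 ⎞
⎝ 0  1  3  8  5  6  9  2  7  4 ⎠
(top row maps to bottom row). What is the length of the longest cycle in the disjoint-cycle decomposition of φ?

4

Decomposing into disjoint cycles gives (2 3 8 7)(4 5 6 9); the longest has length 4.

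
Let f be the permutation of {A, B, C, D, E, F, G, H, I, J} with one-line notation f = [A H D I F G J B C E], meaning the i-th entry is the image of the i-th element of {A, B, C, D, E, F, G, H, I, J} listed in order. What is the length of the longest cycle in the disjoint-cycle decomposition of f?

Decomposing into disjoint cycles gives (B, H)(C, D, I)(E, F, G, J); the longest has length 4.

4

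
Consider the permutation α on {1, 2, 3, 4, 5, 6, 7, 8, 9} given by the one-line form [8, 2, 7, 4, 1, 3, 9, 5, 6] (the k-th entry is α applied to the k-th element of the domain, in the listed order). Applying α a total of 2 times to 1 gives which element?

5

Tracing 1 → 8 → … returns to 1 after 3 steps, so 1 lies in a 3-cycle (1 8 5).
Advancing 2 steps from 1: 1 → 8 → 5.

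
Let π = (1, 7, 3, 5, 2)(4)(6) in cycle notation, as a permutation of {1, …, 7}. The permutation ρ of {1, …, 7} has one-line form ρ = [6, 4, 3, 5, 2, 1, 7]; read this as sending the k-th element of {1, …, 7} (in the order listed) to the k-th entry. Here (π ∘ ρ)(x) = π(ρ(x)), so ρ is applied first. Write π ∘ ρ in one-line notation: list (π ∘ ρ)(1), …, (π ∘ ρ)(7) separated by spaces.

(π ∘ ρ)(x) = π(ρ(x)). Computing each image: π(ρ(1)) = π(6) = 6, π(ρ(2)) = π(4) = 4, π(ρ(3)) = π(3) = 5, π(ρ(4)) = π(5) = 2, π(ρ(5)) = π(2) = 1, π(ρ(6)) = π(1) = 7, π(ρ(7)) = π(7) = 3.
Hence π ∘ ρ = [6 4 5 2 1 7 3].

6 4 5 2 1 7 3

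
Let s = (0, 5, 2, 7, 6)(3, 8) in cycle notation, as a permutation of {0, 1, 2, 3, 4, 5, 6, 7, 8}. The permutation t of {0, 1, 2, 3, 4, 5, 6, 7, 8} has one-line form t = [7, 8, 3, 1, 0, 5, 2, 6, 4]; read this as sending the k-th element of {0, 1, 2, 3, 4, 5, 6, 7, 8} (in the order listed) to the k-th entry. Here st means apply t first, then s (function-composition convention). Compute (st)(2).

First apply t: t(2) = 3, then s(3) = 8. Thus (st)(2) = 8.

8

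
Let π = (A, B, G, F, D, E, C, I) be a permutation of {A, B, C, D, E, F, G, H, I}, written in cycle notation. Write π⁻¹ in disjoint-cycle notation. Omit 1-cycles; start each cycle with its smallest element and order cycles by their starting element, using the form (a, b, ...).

The inverse reverses each cycle.
Reversing each cycle of π and rotating so the smallest element leads gives (A, I, C, E, D, F, G, B).

(A, I, C, E, D, F, G, B)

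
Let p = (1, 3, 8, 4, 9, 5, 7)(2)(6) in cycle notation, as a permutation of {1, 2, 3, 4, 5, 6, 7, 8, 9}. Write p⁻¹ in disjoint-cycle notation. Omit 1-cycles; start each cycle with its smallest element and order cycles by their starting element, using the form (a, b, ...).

(1, 7, 5, 9, 4, 8, 3)

The inverse reverses each cycle.
After reversing and putting each cycle's least element first, p⁻¹ = (1, 7, 5, 9, 4, 8, 3).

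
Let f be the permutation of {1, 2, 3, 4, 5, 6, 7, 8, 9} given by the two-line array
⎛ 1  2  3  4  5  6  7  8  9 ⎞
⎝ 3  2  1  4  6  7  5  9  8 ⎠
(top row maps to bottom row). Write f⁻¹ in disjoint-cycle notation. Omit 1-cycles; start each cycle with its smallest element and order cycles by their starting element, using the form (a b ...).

(1 3)(5 7 6)(8 9)

The cycle decomposition of f is (1 3)(5 6 7)(8 9).
The inverse reverses every cycle; in canonical form, f⁻¹ = (1 3)(5 7 6)(8 9).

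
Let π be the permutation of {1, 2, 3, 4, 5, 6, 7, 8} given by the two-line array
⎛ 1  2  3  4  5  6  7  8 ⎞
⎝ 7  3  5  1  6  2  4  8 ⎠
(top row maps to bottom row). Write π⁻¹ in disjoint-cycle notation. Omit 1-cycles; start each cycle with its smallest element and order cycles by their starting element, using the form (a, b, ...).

The cycle decomposition of π is (1, 7, 4)(2, 3, 5, 6).
The inverse reverses every cycle; in canonical form, π⁻¹ = (1, 4, 7)(2, 6, 5, 3).

(1, 4, 7)(2, 6, 5, 3)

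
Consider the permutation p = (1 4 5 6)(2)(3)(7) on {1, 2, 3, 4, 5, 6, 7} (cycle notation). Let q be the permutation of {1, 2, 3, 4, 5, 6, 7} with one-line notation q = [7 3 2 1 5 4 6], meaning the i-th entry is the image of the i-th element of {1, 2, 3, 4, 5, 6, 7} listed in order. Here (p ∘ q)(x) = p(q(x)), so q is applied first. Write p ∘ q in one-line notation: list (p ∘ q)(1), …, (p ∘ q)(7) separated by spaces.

(p ∘ q)(x) = p(q(x)). Computing each image: p(q(1)) = p(7) = 7, p(q(2)) = p(3) = 3, p(q(3)) = p(2) = 2, p(q(4)) = p(1) = 4, p(q(5)) = p(5) = 6, p(q(6)) = p(4) = 5, p(q(7)) = p(6) = 1.
Hence p ∘ q = [7 3 2 4 6 5 1].

7 3 2 4 6 5 1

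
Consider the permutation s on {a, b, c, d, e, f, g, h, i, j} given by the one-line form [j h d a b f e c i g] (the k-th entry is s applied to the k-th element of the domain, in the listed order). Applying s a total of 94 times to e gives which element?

j

Tracing e → b → … returns to e after 8 steps, so e lies in an 8-cycle (a j g e b h c d).
Powers repeat with period 8 on this cycle, and 94 mod 8 = 6, so s^94(e) = s^6(e).
Stepping 6 places around the cycle: e → b → h → c → d → a → j.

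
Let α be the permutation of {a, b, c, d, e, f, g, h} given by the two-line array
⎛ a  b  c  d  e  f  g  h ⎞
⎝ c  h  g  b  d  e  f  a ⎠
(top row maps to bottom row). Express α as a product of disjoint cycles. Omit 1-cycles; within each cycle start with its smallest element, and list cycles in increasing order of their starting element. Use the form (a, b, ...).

From a: a → c → g → f → e → d → b → h → a, closing the cycle (a, c, g, f, e, d, b, h).
Repeating from the next unused element and collecting all non-trivial cycles gives (a, c, g, f, e, d, b, h).

(a, c, g, f, e, d, b, h)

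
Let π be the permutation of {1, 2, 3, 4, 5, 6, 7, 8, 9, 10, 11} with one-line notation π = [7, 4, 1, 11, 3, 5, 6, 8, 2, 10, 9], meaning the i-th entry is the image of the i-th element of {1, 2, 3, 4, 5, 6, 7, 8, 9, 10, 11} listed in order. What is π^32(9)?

Tracing 9 → 2 → … returns to 9 after 4 steps, so 9 lies in a 4-cycle (2 4 11 9).
Since the cycle has length 4, π^32 acts on it the same as π^0 (32 mod 4 = 0).
So π^32(9) = 9.

9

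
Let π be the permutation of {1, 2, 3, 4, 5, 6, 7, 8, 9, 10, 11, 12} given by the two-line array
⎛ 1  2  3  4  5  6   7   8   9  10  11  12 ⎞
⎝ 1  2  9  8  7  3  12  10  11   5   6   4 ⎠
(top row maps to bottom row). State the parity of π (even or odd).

even

In disjoint-cycle form the cycle lengths are 6, 4, 1, 1.
A cycle is odd iff its length is even; π has 2 even-length cycles, so sgn(π) = (−1)^2 and π is even.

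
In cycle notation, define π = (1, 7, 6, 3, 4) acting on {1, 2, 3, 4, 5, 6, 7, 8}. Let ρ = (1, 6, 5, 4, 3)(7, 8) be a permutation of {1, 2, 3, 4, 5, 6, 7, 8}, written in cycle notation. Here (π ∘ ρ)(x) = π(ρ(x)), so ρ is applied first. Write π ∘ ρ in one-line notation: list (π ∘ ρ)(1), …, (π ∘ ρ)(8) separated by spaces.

(π ∘ ρ)(x) = π(ρ(x)). Computing each image: π(ρ(1)) = π(6) = 3, π(ρ(2)) = π(2) = 2, π(ρ(3)) = π(1) = 7, π(ρ(4)) = π(3) = 4, π(ρ(5)) = π(4) = 1, π(ρ(6)) = π(5) = 5, π(ρ(7)) = π(8) = 8, π(ρ(8)) = π(7) = 6.
Hence π ∘ ρ = [3 2 7 4 1 5 8 6].

3 2 7 4 1 5 8 6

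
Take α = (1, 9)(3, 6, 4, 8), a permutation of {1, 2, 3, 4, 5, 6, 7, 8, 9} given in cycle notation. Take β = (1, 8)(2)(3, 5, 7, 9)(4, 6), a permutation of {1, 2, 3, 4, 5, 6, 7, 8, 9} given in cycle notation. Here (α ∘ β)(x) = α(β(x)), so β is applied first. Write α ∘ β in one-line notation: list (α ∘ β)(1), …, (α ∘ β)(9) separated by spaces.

3 2 5 4 7 8 1 9 6

For each element, apply β then α: 1 → 8 → 3; 2 → 2 → 2; 3 → 5 → 5; 4 → 6 → 4; 5 → 7 → 7; 6 → 4 → 8; 7 → 9 → 1; 8 → 1 → 9; 9 → 3 → 6.
Collecting the images, α ∘ β = [3 2 5 4 7 8 1 9 6].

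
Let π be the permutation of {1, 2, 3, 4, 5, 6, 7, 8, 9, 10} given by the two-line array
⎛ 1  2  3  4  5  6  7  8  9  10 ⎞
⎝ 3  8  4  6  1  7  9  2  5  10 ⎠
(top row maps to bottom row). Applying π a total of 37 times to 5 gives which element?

3

Tracing 5 → 1 → … returns to 5 after 7 steps, so 5 lies in a 7-cycle (1, 3, 4, 6, 7, 9, 5).
Powers repeat with period 7 on this cycle, and 37 mod 7 = 2, so π^37(5) = π^2(5).
Stepping 2 places around the cycle: 5 → 1 → 3.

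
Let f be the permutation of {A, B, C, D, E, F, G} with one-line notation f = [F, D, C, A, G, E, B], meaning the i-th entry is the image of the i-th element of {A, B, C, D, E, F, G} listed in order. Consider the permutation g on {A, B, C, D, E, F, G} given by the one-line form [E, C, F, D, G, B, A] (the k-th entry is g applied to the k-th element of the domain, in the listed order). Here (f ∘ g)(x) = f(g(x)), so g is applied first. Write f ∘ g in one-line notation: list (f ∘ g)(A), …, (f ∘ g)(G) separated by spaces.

G C E A B D F

(f ∘ g)(x) = f(g(x)). Computing each image: f(g(A)) = f(E) = G, f(g(B)) = f(C) = C, f(g(C)) = f(F) = E, f(g(D)) = f(D) = A, f(g(E)) = f(G) = B, f(g(F)) = f(B) = D, f(g(G)) = f(A) = F.
Hence f ∘ g = [G C E A B D F].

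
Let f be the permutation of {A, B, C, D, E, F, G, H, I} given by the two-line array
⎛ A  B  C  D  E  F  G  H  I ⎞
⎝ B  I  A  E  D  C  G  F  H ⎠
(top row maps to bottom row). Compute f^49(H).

Tracing H → F → … returns to H after 6 steps, so H lies in a 6-cycle (A, B, I, H, F, C).
Since the cycle has length 6, f^49 acts on it the same as f^1 (49 mod 6 = 1).
Advancing 1 step from H: H → F.

F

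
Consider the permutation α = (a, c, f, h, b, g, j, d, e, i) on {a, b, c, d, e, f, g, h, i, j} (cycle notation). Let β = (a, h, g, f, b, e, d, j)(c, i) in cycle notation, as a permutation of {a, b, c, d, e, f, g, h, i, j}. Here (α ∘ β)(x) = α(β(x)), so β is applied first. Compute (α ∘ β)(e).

e

β(e) = d, then α(d) = e; composing gives (α ∘ β)(e) = e.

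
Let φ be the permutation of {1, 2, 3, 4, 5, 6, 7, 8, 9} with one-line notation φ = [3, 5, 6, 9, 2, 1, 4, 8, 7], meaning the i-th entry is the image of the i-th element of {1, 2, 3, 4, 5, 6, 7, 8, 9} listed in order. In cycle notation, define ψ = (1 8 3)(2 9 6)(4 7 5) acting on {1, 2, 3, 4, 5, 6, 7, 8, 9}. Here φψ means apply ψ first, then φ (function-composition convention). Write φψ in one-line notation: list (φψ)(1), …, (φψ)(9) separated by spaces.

8 7 3 4 9 5 2 6 1

(φψ)(x) = φ(ψ(x)). Computing each image: φ(ψ(1)) = φ(8) = 8, φ(ψ(2)) = φ(9) = 7, φ(ψ(3)) = φ(1) = 3, φ(ψ(4)) = φ(7) = 4, φ(ψ(5)) = φ(4) = 9, φ(ψ(6)) = φ(2) = 5, φ(ψ(7)) = φ(5) = 2, φ(ψ(8)) = φ(3) = 6, φ(ψ(9)) = φ(6) = 1.
Hence φψ = [8 7 3 4 9 5 2 6 1].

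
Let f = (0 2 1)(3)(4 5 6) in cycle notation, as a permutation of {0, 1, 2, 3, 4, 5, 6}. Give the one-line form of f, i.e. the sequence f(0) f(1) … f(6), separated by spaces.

Each element maps to the next entry in its cycle (wrapping to the front): 0→2, 1→0, 2→1, 3→3, 4→5, 5→6, 6→4.
So the one-line form is 2 0 1 3 5 6 4.

2 0 1 3 5 6 4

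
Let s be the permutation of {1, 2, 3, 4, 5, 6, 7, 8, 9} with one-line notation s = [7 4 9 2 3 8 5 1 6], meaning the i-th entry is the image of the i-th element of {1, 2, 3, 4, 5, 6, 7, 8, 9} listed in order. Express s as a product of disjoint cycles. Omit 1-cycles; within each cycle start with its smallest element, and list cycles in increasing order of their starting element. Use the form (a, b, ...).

From 1: 1 → 7 → 5 → 3 → 9 → 6 → 8 → 1, closing the cycle (1, 7, 5, 3, 9, 6, 8).
Repeating from the next unused element and collecting all non-trivial cycles gives (1, 7, 5, 3, 9, 6, 8)(2, 4).

(1, 7, 5, 3, 9, 6, 8)(2, 4)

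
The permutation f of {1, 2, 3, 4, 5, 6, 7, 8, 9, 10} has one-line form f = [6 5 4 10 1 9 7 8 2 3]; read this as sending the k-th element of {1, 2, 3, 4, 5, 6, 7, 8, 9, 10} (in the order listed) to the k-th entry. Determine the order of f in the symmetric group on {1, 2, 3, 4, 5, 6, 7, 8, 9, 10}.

15

Writing f as disjoint cycles, the cycle lengths are 5, 3, 1, 1.
The order of f is the least common multiple of its cycle lengths: lcm(5, 3) = 15.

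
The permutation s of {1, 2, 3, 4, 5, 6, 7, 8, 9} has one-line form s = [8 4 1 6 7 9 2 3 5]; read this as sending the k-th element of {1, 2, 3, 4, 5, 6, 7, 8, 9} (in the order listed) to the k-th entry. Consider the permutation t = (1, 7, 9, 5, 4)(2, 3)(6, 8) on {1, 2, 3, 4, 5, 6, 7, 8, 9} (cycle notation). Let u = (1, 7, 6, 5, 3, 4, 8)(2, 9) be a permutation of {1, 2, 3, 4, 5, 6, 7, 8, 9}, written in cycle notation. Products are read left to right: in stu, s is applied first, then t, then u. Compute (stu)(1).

5

Chase 1: s(1) = 8; t(8) = 6; u(6) = 5. Hence (stu)(1) = 5.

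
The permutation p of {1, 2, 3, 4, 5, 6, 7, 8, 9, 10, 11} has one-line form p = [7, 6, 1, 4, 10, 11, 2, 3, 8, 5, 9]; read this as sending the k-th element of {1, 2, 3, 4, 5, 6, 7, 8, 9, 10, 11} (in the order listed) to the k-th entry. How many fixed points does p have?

1

The fixed points (elements with p(x) = x) are {4}, so there is 1.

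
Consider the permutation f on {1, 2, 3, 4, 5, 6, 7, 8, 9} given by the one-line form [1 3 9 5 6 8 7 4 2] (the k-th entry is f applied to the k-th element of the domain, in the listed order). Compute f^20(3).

Tracing 3 → 9 → … returns to 3 after 3 steps, so 3 lies in a 3-cycle (2 3 9).
On a 3-cycle, f^3 is the identity, so f^20 = f^2 there (20 ≡ 2 mod 3).
Advancing 2 steps from 3: 3 → 9 → 2.

2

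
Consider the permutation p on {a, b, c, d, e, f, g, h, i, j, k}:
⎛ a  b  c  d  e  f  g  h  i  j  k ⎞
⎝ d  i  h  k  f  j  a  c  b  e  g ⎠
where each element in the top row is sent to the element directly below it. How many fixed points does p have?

No element satisfies p(x) = x, so there are 0 fixed points.

0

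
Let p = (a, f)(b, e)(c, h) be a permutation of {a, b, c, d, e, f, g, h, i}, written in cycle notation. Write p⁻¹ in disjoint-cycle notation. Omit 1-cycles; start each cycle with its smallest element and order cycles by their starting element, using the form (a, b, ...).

(a, f)(b, e)(c, h)

If p sends a → b within a cycle, p⁻¹ sends b → a; equivalently, reverse each cycle.
Reversing each cycle of p and rotating so the smallest element leads gives (a, f)(b, e)(c, h).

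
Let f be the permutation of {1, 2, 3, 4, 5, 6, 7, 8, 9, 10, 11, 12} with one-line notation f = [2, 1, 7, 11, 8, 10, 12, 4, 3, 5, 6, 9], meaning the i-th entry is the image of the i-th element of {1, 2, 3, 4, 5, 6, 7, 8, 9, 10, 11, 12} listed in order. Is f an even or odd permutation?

In disjoint-cycle form the cycle lengths are 6, 4, 2.
A cycle is odd iff its length is even; f has 3 even-length cycles, so sgn(f) = (−1)^3 and f is odd.

odd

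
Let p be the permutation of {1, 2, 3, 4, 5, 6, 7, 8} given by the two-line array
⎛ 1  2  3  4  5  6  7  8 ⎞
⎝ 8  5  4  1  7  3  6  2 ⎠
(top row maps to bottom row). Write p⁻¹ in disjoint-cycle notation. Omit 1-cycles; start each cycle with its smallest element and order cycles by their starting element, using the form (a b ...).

First write p in disjoint cycles: (1 8 2 5 7 6 3 4).
Reversing each cycle (and rotating so the smallest element leads) gives p⁻¹ = (1 4 3 6 7 5 2 8).

(1 4 3 6 7 5 2 8)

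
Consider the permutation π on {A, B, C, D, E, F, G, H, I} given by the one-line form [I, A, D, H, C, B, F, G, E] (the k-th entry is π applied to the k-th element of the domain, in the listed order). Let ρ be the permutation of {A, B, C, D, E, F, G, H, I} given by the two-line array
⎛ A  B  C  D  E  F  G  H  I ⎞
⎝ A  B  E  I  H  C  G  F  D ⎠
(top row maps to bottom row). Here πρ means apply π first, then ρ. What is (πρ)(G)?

C

First apply π: π(G) = F, then ρ(F) = C. Thus (πρ)(G) = C.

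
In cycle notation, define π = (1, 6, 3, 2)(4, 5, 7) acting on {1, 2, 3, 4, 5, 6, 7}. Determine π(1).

6

Within (1, 6, 3, 2), 1 ↦ 6.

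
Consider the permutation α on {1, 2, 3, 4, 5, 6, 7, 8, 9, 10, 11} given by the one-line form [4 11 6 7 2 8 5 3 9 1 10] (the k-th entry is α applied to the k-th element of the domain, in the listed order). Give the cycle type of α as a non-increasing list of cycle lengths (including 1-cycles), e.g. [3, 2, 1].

The disjoint cycles are (1, 4, 7, 5, 2, 11, 10)(3, 6, 8)(9), with lengths 7, 3, 1 in non-increasing order.

[7, 3, 1]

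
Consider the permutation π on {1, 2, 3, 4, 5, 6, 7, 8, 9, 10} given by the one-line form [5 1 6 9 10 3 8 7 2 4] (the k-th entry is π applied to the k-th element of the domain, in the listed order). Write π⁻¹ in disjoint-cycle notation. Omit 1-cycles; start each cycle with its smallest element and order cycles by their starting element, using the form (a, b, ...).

(1, 2, 9, 4, 10, 5)(3, 6)(7, 8)

First write π in disjoint cycles: (1, 5, 10, 4, 9, 2)(3, 6)(7, 8).
Reversing each cycle (and rotating so the smallest element leads) gives π⁻¹ = (1, 2, 9, 4, 10, 5)(3, 6)(7, 8).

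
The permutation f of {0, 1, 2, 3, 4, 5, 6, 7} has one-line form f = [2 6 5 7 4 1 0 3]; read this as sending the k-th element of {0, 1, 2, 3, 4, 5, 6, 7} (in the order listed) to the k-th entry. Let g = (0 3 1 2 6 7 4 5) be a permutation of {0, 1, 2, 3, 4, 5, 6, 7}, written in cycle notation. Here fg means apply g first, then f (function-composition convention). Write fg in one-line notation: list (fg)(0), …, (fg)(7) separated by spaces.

7 5 0 6 1 2 3 4

(fg)(x) = f(g(x)). Computing each image: f(g(0)) = f(3) = 7, f(g(1)) = f(2) = 5, f(g(2)) = f(6) = 0, f(g(3)) = f(1) = 6, f(g(4)) = f(5) = 1, f(g(5)) = f(0) = 2, f(g(6)) = f(7) = 3, f(g(7)) = f(4) = 4.
Hence fg = [7 5 0 6 1 2 3 4].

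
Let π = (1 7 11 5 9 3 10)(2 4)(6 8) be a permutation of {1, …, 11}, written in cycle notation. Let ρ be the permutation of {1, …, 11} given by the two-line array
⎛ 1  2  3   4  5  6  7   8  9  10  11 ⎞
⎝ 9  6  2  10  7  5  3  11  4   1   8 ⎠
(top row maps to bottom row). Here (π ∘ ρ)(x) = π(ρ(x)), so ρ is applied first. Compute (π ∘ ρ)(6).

(π ∘ ρ)(6) = π(ρ(6)). ρ(6) = 5, then π(5) = 9. So (π ∘ ρ)(6) = 9.

9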